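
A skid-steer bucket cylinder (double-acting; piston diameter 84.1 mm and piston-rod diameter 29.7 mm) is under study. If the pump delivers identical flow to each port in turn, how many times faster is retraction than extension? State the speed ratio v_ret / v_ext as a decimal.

Cap-side area A_cap = π/4 × (84.1 mm)² = 5555 mm^2
Rod-side annular area A_ann = π/4 × (84.1² − 29.7²) = 4862 mm^2
For equal Q, v ∝ 1/A, so v_ret/v_ext = A_cap/A_ann.

v_ret/v_ext ≈ 1.14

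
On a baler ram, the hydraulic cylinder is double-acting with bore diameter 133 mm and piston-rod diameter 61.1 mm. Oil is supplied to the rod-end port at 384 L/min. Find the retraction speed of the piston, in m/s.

v ≈ 0.584 m/s

Rod-side annular area A_ann = π/4 × (133² − 61.1²) = 10960 mm^2
Flow into the rod-end port fills the annular volume.
v = Q / A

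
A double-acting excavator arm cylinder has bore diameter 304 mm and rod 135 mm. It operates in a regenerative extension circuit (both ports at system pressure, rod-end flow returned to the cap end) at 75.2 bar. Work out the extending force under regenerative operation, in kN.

F ≈ 108 kN

With equal pressure on both faces, forces on the annular region cancel; the net push is pressure × rod cross-section.
Rod cross-section A_rod = π/4 × (135 mm)² = 14310 mm^2
F = P × A_rod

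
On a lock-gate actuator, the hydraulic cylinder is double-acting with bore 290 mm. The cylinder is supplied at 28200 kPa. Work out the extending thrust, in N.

Cap-side area A_cap = π/4 × (290 mm)² = 66050 mm^2
F = P × A_cap = 28200 kPa × A_cap

F ≈ 1.86e6 N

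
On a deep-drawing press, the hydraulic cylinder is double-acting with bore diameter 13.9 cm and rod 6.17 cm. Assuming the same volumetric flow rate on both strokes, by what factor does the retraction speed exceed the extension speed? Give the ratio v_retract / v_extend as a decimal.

v_ret/v_ext ≈ 1.25

Cap-side area A_cap = π/4 × (13.9 cm)² = 151.7 cm^2
Rod-side annular area A_ann = π/4 × (13.9² − 6.17²) = 121.8 cm^2
For equal Q, v ∝ 1/A, so v_ret/v_ext = A_cap/A_ann.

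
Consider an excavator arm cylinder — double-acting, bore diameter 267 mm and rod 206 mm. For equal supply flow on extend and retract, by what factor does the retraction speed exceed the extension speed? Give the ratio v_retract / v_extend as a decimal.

Cap-side area A_cap = π/4 × (267 mm)² = 55990 mm^2
Rod-side annular area A_ann = π/4 × (267² − 206²) = 22660 mm^2
For equal Q, v ∝ 1/A, so v_ret/v_ext = A_cap/A_ann.

v_ret/v_ext ≈ 2.47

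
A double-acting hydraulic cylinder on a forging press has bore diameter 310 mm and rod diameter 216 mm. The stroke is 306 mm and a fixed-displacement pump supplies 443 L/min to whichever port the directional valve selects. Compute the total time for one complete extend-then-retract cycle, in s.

t ≈ 4.74 s

Cap-side area A_cap = π/4 × (310 mm)² = 75480 mm^2
Rod-side annular area A_ann = π/4 × (310² − 216²) = 38830 mm^2
t_ext = A_cap·L/Q = 3.128 s
t_ret = A_ann·L/Q = 1.609 s
t_cycle = t_ext + t_ret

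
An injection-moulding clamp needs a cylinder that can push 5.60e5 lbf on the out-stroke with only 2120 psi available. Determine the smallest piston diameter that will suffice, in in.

D ≈ 18.3 in

Extension force acts on the full piston face: F = P × (π/4)D².
D = √(4F / (πP)) = √(4 × 5.60e5 lbf / (π × 2120 psi))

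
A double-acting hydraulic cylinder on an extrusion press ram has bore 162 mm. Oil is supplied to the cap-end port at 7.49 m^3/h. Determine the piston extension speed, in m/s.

v ≈ 0.101 m/s

Cap-side area A_cap = π/4 × (162 mm)² = 20610 mm^2
v = Q / A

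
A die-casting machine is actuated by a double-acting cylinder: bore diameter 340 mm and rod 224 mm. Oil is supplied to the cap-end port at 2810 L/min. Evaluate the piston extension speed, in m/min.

v ≈ 30.9 m/min

Cap-side area A_cap = π/4 × (340 mm)² = 90790 mm^2
v = Q / A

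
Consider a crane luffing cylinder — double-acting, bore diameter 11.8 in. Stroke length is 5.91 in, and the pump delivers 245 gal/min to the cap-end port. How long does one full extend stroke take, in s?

Cap-side area A_cap = π/4 × (11.8 in)² = 109.4 in^2
Swept volume V = A × L; t = V / Q = A·L / Q

t ≈ 0.685 s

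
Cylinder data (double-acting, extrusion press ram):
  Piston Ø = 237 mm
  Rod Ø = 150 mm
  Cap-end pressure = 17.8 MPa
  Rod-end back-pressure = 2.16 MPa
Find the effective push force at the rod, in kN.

F ≈ 728 kN

Cap-side area A_cap = π/4 × (237 mm)² = 44120 mm^2
Rod-side annular area A_ann = π/4 × (237² − 150²) = 26440 mm^2
Net thrust = P_cap·A_cap − P_rod·A_ann = 785.2 kN − 57.12 kN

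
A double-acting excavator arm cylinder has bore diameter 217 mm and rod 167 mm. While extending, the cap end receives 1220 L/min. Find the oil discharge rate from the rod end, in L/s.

Q_out ≈ 8.29 L/s

Cap-side area A_cap = π/4 × (217 mm)² = 36980 mm^2
Rod-side annular area A_ann = π/4 × (217² − 167²) = 15080 mm^2
Piston speed v = Q_in/A_cap; rod-end outflow Q_out = v × A_ann = Q_in × A_ann/A_cap.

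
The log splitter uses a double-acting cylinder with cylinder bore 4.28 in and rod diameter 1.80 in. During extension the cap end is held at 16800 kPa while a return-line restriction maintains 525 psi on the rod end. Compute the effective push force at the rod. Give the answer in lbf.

Cap-side area A_cap = π/4 × (4.28 in)² = 14.39 in^2
Rod-side annular area A_ann = π/4 × (4.28² − 1.80²) = 11.84 in^2
Net thrust = P_cap·A_cap − P_rod·A_ann = 35060 lbf − 6217 lbf

F ≈ 28800 lbf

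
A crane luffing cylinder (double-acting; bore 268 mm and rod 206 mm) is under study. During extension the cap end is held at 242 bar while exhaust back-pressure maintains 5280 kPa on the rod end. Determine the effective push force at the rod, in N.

Cap-side area A_cap = π/4 × (268 mm)² = 56410 mm^2
Rod-side annular area A_ann = π/4 × (268² − 206²) = 23080 mm^2
Net thrust = P_cap·A_cap − P_rod·A_ann = 1.365e6 N − 1.219e5 N

F ≈ 1.24e6 N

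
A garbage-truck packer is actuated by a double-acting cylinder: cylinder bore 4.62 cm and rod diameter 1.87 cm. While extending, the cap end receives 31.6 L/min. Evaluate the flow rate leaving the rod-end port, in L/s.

Q_out ≈ 0.440 L/s

Cap-side area A_cap = π/4 × (4.62 cm)² = 16.76 cm^2
Rod-side annular area A_ann = π/4 × (4.62² − 1.87²) = 14.02 cm^2
Piston speed v = Q_in/A_cap; rod-end outflow Q_out = v × A_ann = Q_in × A_ann/A_cap.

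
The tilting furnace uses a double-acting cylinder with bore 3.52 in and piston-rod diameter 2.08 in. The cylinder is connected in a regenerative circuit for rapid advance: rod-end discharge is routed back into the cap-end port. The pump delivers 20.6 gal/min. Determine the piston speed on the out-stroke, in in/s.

In regeneration the rod-end outflow joins the pump flow into the cap end, so the net volume the pump must supply per unit advance equals the rod cross-section area.
Rod cross-section A_rod = π/4 × (2.08 in)² = 3.398 in^2
v = Q_pump / A_rod

v ≈ 23.3 in/s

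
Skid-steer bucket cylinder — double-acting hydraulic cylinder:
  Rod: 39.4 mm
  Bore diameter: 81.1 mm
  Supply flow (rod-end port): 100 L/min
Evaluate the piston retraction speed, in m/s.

v ≈ 0.422 m/s

Rod-side annular area A_ann = π/4 × (81.1² − 39.4²) = 3947 mm^2
Flow into the rod-end port fills the annular volume.
v = Q / A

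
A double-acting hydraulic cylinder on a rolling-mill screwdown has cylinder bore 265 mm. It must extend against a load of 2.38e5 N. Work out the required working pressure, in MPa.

Cap-side area A_cap = π/4 × (265 mm)² = 55150 mm^2
P = F / A = 2.38e5 N / A

P ≈ 4.32 MPa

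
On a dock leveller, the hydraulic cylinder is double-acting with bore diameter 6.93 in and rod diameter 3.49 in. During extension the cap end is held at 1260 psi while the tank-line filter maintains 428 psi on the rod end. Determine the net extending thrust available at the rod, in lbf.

F ≈ 35500 lbf

Cap-side area A_cap = π/4 × (6.93 in)² = 37.72 in^2
Rod-side annular area A_ann = π/4 × (6.93² − 3.49²) = 28.15 in^2
Net thrust = P_cap·A_cap − P_rod·A_ann = 47530 lbf − 12050 lbf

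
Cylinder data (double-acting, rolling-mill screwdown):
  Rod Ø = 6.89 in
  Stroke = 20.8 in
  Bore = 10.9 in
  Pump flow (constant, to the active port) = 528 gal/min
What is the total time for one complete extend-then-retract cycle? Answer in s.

t ≈ 1.53 s

Cap-side area A_cap = π/4 × (10.9 in)² = 93.31 in^2
Rod-side annular area A_ann = π/4 × (10.9² − 6.89²) = 56.03 in^2
t_ext = A_cap·L/Q = 0.9548 s
t_ret = A_ann·L/Q = 0.5733 s
t_cycle = t_ext + t_ret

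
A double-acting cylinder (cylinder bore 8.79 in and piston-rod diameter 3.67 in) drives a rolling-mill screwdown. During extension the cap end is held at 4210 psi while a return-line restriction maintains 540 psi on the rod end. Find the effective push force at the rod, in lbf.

F ≈ 2.28e5 lbf

Cap-side area A_cap = π/4 × (8.79 in)² = 60.68 in^2
Rod-side annular area A_ann = π/4 × (8.79² − 3.67²) = 50.10 in^2
Net thrust = P_cap·A_cap − P_rod·A_ann = 2.555e5 lbf − 27060 lbf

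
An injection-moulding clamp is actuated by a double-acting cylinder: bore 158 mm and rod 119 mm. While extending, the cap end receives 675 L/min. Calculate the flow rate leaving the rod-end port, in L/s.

Q_out ≈ 4.87 L/s

Cap-side area A_cap = π/4 × (158 mm)² = 19610 mm^2
Rod-side annular area A_ann = π/4 × (158² − 119²) = 8485 mm^2
Piston speed v = Q_in/A_cap; rod-end outflow Q_out = v × A_ann = Q_in × A_ann/A_cap.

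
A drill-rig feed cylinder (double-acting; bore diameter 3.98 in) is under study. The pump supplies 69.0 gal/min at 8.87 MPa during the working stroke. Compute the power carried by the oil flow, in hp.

W ≈ 51.8 hp

Hydraulic power = P × Q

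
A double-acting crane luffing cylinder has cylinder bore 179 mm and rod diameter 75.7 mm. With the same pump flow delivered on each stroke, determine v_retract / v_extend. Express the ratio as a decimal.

Cap-side area A_cap = π/4 × (179 mm)² = 25160 mm^2
Rod-side annular area A_ann = π/4 × (179² − 75.7²) = 20660 mm^2
For equal Q, v ∝ 1/A, so v_ret/v_ext = A_cap/A_ann.

v_ret/v_ext ≈ 1.22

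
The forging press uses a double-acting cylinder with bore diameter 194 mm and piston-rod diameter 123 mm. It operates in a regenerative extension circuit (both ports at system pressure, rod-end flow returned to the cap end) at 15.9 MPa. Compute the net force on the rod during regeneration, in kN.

F ≈ 189 kN

With equal pressure on both faces, forces on the annular region cancel; the net push is pressure × rod cross-section.
Rod cross-section A_rod = π/4 × (123 mm)² = 11880 mm^2
F = P × A_rod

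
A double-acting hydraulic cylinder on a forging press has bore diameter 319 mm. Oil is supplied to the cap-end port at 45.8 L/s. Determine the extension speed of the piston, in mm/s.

Cap-side area A_cap = π/4 × (319 mm)² = 79920 mm^2
v = Q / A

v ≈ 573 mm/s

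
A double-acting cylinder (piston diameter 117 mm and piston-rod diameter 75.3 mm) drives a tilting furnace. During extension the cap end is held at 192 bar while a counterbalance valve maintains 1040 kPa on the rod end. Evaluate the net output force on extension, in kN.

F ≈ 200 kN

Cap-side area A_cap = π/4 × (117 mm)² = 10750 mm^2
Rod-side annular area A_ann = π/4 × (117² − 75.3²) = 6298 mm^2
Net thrust = P_cap·A_cap − P_rod·A_ann = 206.4 kN − 6.550 kN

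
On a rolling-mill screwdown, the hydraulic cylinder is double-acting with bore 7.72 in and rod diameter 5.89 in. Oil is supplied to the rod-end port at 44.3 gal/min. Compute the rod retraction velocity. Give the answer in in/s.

Rod-side annular area A_ann = π/4 × (7.72² − 5.89²) = 19.56 in^2
Flow into the rod-end port fills the annular volume.
v = Q / A

v ≈ 8.72 in/s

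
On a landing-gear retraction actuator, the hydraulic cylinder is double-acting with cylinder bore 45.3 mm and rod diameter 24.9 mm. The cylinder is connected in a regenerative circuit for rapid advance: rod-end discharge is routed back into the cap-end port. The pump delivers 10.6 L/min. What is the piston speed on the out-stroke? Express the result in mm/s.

v ≈ 363 mm/s

In regeneration the rod-end outflow joins the pump flow into the cap end, so the net volume the pump must supply per unit advance equals the rod cross-section area.
Rod cross-section A_rod = π/4 × (24.9 mm)² = 487.0 mm^2
v = Q_pump / A_rod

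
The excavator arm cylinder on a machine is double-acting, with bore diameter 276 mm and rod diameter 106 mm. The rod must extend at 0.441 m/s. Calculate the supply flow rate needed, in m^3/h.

Q ≈ 95.0 m^3/h

Cap-side area A_cap = π/4 × (276 mm)² = 59830 mm^2
Q = A × v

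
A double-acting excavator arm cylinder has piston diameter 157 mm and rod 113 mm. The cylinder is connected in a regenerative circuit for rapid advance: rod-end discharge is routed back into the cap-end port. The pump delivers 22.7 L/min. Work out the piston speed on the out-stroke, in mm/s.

v ≈ 37.7 mm/s

In regeneration the rod-end outflow joins the pump flow into the cap end, so the net volume the pump must supply per unit advance equals the rod cross-section area.
Rod cross-section A_rod = π/4 × (113 mm)² = 10030 mm^2
v = Q_pump / A_rod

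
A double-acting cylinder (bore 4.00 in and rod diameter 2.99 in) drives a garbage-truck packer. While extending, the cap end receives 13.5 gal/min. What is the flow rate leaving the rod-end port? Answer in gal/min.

Cap-side area A_cap = π/4 × (4.00 in)² = 12.57 in^2
Rod-side annular area A_ann = π/4 × (4.00² − 2.99²) = 5.545 in^2
Piston speed v = Q_in/A_cap; rod-end outflow Q_out = v × A_ann = Q_in × A_ann/A_cap.

Q_out ≈ 5.96 gal/min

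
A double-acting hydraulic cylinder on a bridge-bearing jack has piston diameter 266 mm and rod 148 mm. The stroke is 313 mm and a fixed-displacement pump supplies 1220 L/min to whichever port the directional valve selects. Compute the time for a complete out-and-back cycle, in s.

t ≈ 1.45 s

Cap-side area A_cap = π/4 × (266 mm)² = 55570 mm^2
Rod-side annular area A_ann = π/4 × (266² − 148²) = 38370 mm^2
t_ext = A_cap·L/Q = 0.8554 s
t_ret = A_ann·L/Q = 0.5906 s
t_cycle = t_ext + t_ret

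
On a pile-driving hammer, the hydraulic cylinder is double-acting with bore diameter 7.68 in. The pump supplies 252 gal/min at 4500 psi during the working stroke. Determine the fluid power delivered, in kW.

Hydraulic power = P × Q

W ≈ 493 kW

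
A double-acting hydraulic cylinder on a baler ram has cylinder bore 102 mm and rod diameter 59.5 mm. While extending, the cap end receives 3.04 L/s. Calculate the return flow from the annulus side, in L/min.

Cap-side area A_cap = π/4 × (102 mm)² = 8171 mm^2
Rod-side annular area A_ann = π/4 × (102² − 59.5²) = 5391 mm^2
Piston speed v = Q_in/A_cap; rod-end outflow Q_out = v × A_ann = Q_in × A_ann/A_cap.

Q_out ≈ 120 L/min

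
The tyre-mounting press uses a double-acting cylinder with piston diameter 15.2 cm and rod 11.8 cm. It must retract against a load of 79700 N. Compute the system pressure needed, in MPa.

P ≈ 11.1 MPa

Rod-side annular area A_ann = π/4 × (15.2² − 11.8²) = 72.10 cm^2
Retraction: pressure acts on the annular area.
P = F / A = 79700 N / A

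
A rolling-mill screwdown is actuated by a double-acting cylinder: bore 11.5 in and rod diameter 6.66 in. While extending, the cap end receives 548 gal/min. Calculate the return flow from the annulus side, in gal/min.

Q_out ≈ 364 gal/min

Cap-side area A_cap = π/4 × (11.5 in)² = 103.9 in^2
Rod-side annular area A_ann = π/4 × (11.5² − 6.66²) = 69.03 in^2
Piston speed v = Q_in/A_cap; rod-end outflow Q_out = v × A_ann = Q_in × A_ann/A_cap.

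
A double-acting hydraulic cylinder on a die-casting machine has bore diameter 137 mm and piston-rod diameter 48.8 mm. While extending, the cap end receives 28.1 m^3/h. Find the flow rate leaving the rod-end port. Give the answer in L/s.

Cap-side area A_cap = π/4 × (137 mm)² = 14740 mm^2
Rod-side annular area A_ann = π/4 × (137² − 48.8²) = 12870 mm^2
Piston speed v = Q_in/A_cap; rod-end outflow Q_out = v × A_ann = Q_in × A_ann/A_cap.

Q_out ≈ 6.82 L/s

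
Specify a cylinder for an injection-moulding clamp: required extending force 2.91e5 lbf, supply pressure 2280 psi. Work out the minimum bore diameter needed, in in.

D ≈ 12.7 in

Extension force acts on the full piston face: F = P × (π/4)D².
D = √(4F / (πP)) = √(4 × 2.91e5 lbf / (π × 2280 psi))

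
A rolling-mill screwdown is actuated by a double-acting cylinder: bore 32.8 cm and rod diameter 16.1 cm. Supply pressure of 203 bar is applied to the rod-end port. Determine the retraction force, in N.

F ≈ 1.30e6 N

Rod-side annular area A_ann = π/4 × (32.8² − 16.1²) = 641.4 cm^2
On retraction the pressure acts on the annular area (bore minus rod).
F = P × A_ann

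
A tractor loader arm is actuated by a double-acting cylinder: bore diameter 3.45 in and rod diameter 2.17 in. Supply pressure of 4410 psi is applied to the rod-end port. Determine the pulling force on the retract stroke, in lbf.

F ≈ 24900 lbf

Rod-side annular area A_ann = π/4 × (3.45² − 2.17²) = 5.650 in^2
On retraction the pressure acts on the annular area (bore minus rod).
F = P × A_ann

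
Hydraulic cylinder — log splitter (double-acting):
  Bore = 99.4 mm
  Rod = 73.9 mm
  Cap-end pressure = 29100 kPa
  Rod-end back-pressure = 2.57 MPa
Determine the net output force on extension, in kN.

F ≈ 217 kN

Cap-side area A_cap = π/4 × (99.4 mm)² = 7760 mm^2
Rod-side annular area A_ann = π/4 × (99.4² − 73.9²) = 3471 mm^2
Net thrust = P_cap·A_cap − P_rod·A_ann = 225.8 kN − 8.920 kN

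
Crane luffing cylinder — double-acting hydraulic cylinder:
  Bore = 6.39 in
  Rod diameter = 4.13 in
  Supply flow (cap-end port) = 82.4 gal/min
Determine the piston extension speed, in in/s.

v ≈ 9.89 in/s

Cap-side area A_cap = π/4 × (6.39 in)² = 32.07 in^2
v = Q / A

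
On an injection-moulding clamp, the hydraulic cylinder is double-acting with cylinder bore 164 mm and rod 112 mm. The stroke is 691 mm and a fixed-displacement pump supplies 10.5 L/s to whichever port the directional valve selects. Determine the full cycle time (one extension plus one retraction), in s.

Cap-side area A_cap = π/4 × (164 mm)² = 21120 mm^2
Rod-side annular area A_ann = π/4 × (164² − 112²) = 11270 mm^2
t_ext = A_cap·L/Q = 1.390 s
t_ret = A_ann·L/Q = 0.7418 s
t_cycle = t_ext + t_ret

t ≈ 2.13 s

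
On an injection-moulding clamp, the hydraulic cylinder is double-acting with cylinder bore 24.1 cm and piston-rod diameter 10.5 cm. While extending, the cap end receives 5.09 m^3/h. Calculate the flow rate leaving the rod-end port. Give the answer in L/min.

Q_out ≈ 68.7 L/min

Cap-side area A_cap = π/4 × (24.1 cm)² = 456.2 cm^2
Rod-side annular area A_ann = π/4 × (24.1² − 10.5²) = 369.6 cm^2
Piston speed v = Q_in/A_cap; rod-end outflow Q_out = v × A_ann = Q_in × A_ann/A_cap.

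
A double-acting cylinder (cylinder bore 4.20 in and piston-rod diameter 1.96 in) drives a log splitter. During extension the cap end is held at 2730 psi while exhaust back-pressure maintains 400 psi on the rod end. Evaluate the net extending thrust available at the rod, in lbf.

F ≈ 33500 lbf

Cap-side area A_cap = π/4 × (4.20 in)² = 13.85 in^2
Rod-side annular area A_ann = π/4 × (4.20² − 1.96²) = 10.84 in^2
Net thrust = P_cap·A_cap − P_rod·A_ann = 37820 lbf − 4335 lbf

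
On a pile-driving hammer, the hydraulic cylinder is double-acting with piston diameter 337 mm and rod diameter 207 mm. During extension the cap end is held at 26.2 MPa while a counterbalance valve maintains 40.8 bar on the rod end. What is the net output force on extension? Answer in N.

F ≈ 2.11e6 N

Cap-side area A_cap = π/4 × (337 mm)² = 89200 mm^2
Rod-side annular area A_ann = π/4 × (337² − 207²) = 55540 mm^2
Net thrust = P_cap·A_cap − P_rod·A_ann = 2.337e6 N − 2.266e5 N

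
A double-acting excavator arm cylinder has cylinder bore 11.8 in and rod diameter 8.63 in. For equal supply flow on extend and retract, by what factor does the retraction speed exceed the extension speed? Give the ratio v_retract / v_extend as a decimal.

Cap-side area A_cap = π/4 × (11.8 in)² = 109.4 in^2
Rod-side annular area A_ann = π/4 × (11.8² − 8.63²) = 50.86 in^2
For equal Q, v ∝ 1/A, so v_ret/v_ext = A_cap/A_ann.

v_ret/v_ext ≈ 2.15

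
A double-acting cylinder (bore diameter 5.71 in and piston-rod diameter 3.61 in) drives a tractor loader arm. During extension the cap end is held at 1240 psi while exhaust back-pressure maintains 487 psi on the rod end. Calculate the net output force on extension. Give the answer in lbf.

Cap-side area A_cap = π/4 × (5.71 in)² = 25.61 in^2
Rod-side annular area A_ann = π/4 × (5.71² − 3.61²) = 15.37 in^2
Net thrust = P_cap·A_cap − P_rod·A_ann = 31750 lbf − 7486 lbf

F ≈ 24300 lbf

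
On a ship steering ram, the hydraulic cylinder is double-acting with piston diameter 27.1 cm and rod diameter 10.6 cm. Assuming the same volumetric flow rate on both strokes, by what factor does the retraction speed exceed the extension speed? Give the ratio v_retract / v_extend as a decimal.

Cap-side area A_cap = π/4 × (27.1 cm)² = 576.8 cm^2
Rod-side annular area A_ann = π/4 × (27.1² − 10.6²) = 488.6 cm^2
For equal Q, v ∝ 1/A, so v_ret/v_ext = A_cap/A_ann.

v_ret/v_ext ≈ 1.18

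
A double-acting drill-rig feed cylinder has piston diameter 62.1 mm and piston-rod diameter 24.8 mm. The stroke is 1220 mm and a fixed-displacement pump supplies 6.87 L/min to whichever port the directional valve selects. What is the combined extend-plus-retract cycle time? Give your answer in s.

t ≈ 59.4 s

Cap-side area A_cap = π/4 × (62.1 mm)² = 3029 mm^2
Rod-side annular area A_ann = π/4 × (62.1² − 24.8²) = 2546 mm^2
t_ext = A_cap·L/Q = 32.27 s
t_ret = A_ann·L/Q = 27.13 s
t_cycle = t_ext + t_ret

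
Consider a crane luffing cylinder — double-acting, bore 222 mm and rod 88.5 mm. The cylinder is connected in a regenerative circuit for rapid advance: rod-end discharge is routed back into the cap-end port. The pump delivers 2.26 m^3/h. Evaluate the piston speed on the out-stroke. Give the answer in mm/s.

v ≈ 102 mm/s

In regeneration the rod-end outflow joins the pump flow into the cap end, so the net volume the pump must supply per unit advance equals the rod cross-section area.
Rod cross-section A_rod = π/4 × (88.5 mm)² = 6151 mm^2
v = Q_pump / A_rod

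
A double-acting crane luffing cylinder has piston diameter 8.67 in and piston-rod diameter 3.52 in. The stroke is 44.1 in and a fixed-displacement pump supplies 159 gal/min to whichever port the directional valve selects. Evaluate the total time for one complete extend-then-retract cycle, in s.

Cap-side area A_cap = π/4 × (8.67 in)² = 59.04 in^2
Rod-side annular area A_ann = π/4 × (8.67² − 3.52²) = 49.31 in^2
t_ext = A_cap·L/Q = 4.253 s
t_ret = A_ann·L/Q = 3.552 s
t_cycle = t_ext + t_ret

t ≈ 7.81 s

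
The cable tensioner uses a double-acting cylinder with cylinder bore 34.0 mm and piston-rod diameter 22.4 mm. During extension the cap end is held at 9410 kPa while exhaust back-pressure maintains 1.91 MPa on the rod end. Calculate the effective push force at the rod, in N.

F ≈ 7560 N

Cap-side area A_cap = π/4 × (34.0 mm)² = 907.9 mm^2
Rod-side annular area A_ann = π/4 × (34.0² − 22.4²) = 513.8 mm^2
Net thrust = P_cap·A_cap − P_rod·A_ann = 8544 N − 981.4 N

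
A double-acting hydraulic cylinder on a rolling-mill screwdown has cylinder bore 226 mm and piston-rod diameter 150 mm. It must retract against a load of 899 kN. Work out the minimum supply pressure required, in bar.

Rod-side annular area A_ann = π/4 × (226² − 150²) = 22440 mm^2
Retraction: pressure acts on the annular area.
P = F / A = 899 kN / A

P ≈ 401 bar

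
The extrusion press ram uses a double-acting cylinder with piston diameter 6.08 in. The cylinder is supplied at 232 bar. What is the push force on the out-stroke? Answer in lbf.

Cap-side area A_cap = π/4 × (6.08 in)² = 29.03 in^2
F = P × A_cap = 232 bar × A_cap

F ≈ 97700 lbf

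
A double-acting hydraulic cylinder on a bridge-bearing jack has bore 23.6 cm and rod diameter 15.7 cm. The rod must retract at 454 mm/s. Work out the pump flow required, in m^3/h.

Rod-side annular area A_ann = π/4 × (23.6² − 15.7²) = 243.8 cm^2
Q = A × v

Q ≈ 39.9 m^3/h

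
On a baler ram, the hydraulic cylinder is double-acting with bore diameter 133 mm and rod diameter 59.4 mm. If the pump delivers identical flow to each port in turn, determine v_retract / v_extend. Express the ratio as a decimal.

v_ret/v_ext ≈ 1.25

Cap-side area A_cap = π/4 × (133 mm)² = 13890 mm^2
Rod-side annular area A_ann = π/4 × (133² − 59.4²) = 11120 mm^2
For equal Q, v ∝ 1/A, so v_ret/v_ext = A_cap/A_ann.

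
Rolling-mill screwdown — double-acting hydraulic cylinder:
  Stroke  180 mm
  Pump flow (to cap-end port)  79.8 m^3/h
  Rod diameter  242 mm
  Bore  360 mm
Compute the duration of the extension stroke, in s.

Cap-side area A_cap = π/4 × (360 mm)² = 1.018e5 mm^2
Swept volume V = A × L; t = V / Q = A·L / Q

t ≈ 0.827 s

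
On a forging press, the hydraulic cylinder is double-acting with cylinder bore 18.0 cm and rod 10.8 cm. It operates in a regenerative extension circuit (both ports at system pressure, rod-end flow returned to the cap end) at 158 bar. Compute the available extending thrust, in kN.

With equal pressure on both faces, forces on the annular region cancel; the net push is pressure × rod cross-section.
Rod cross-section A_rod = π/4 × (10.8 cm)² = 91.61 cm^2
F = P × A_rod

F ≈ 145 kN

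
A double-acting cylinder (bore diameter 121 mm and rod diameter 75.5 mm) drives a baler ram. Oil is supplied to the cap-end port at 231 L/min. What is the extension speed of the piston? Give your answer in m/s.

v ≈ 0.335 m/s

Cap-side area A_cap = π/4 × (121 mm)² = 11500 mm^2
v = Q / A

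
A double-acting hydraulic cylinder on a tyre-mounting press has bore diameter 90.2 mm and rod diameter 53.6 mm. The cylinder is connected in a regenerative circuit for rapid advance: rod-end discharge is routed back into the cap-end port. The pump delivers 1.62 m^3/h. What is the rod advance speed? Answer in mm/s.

In regeneration the rod-end outflow joins the pump flow into the cap end, so the net volume the pump must supply per unit advance equals the rod cross-section area.
Rod cross-section A_rod = π/4 × (53.6 mm)² = 2256 mm^2
v = Q_pump / A_rod

v ≈ 199 mm/s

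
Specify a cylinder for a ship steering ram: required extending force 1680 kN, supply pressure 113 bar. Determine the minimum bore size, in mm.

D ≈ 435 mm

Extension force acts on the full piston face: F = P × (π/4)D².
D = √(4F / (πP)) = √(4 × 1680 kN / (π × 113 bar))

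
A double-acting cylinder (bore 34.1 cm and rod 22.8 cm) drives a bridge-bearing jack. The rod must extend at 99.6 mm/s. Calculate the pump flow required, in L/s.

Cap-side area A_cap = π/4 × (34.1 cm)² = 913.3 cm^2
Q = A × v

Q ≈ 9.10 L/s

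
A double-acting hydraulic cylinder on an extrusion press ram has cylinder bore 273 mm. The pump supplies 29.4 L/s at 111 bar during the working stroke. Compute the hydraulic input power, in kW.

Hydraulic power = P × Q

W ≈ 326 kW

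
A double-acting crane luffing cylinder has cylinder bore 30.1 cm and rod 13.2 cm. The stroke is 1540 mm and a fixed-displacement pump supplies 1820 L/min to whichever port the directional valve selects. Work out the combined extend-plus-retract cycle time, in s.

Cap-side area A_cap = π/4 × (30.1 cm)² = 711.6 cm^2
Rod-side annular area A_ann = π/4 × (30.1² − 13.2²) = 574.7 cm^2
t_ext = A_cap·L/Q = 3.613 s
t_ret = A_ann·L/Q = 2.918 s
t_cycle = t_ext + t_ret

t ≈ 6.53 s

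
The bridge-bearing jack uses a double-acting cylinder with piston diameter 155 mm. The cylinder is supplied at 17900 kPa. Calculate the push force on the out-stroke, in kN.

F ≈ 338 kN

Cap-side area A_cap = π/4 × (155 mm)² = 18870 mm^2
F = P × A_cap = 17900 kPa × A_cap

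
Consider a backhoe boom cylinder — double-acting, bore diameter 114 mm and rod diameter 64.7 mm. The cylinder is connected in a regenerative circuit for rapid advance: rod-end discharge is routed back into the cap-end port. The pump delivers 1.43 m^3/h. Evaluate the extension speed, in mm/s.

In regeneration the rod-end outflow joins the pump flow into the cap end, so the net volume the pump must supply per unit advance equals the rod cross-section area.
Rod cross-section A_rod = π/4 × (64.7 mm)² = 3288 mm^2
v = Q_pump / A_rod

v ≈ 121 mm/s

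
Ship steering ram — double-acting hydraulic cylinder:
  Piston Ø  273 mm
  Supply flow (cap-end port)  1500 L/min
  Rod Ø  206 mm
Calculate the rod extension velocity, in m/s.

v ≈ 0.427 m/s

Cap-side area A_cap = π/4 × (273 mm)² = 58530 mm^2
v = Q / A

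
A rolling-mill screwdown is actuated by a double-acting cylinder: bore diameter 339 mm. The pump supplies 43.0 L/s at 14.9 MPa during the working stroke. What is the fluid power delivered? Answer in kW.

Hydraulic power = P × Q

W ≈ 641 kW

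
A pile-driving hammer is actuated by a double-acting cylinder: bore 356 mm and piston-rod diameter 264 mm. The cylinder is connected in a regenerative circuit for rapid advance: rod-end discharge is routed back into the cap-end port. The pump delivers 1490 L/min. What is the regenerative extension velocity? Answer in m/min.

In regeneration the rod-end outflow joins the pump flow into the cap end, so the net volume the pump must supply per unit advance equals the rod cross-section area.
Rod cross-section A_rod = π/4 × (264 mm)² = 54740 mm^2
v = Q_pump / A_rod

v ≈ 27.2 m/min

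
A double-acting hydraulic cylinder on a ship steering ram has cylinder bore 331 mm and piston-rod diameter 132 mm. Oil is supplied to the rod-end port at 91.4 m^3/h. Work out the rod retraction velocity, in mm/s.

Rod-side annular area A_ann = π/4 × (331² − 132²) = 72360 mm^2
Flow into the rod-end port fills the annular volume.
v = Q / A

v ≈ 351 mm/s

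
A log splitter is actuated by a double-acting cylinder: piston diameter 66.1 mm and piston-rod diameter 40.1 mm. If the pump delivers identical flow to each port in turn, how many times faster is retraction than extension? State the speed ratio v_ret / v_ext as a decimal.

Cap-side area A_cap = π/4 × (66.1 mm)² = 3432 mm^2
Rod-side annular area A_ann = π/4 × (66.1² − 40.1²) = 2169 mm^2
For equal Q, v ∝ 1/A, so v_ret/v_ext = A_cap/A_ann.

v_ret/v_ext ≈ 1.58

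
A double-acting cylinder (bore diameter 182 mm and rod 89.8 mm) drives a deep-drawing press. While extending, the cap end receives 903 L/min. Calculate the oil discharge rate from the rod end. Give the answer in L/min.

Cap-side area A_cap = π/4 × (182 mm)² = 26020 mm^2
Rod-side annular area A_ann = π/4 × (182² − 89.8²) = 19680 mm^2
Piston speed v = Q_in/A_cap; rod-end outflow Q_out = v × A_ann = Q_in × A_ann/A_cap.

Q_out ≈ 683 L/min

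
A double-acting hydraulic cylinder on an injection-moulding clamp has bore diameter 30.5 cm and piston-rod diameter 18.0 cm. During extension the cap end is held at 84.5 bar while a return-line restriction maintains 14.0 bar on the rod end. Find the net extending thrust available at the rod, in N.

Cap-side area A_cap = π/4 × (30.5 cm)² = 730.6 cm^2
Rod-side annular area A_ann = π/4 × (30.5² − 18.0²) = 476.1 cm^2
Net thrust = P_cap·A_cap − P_rod·A_ann = 6.174e5 N − 66660 N

F ≈ 5.51e5 N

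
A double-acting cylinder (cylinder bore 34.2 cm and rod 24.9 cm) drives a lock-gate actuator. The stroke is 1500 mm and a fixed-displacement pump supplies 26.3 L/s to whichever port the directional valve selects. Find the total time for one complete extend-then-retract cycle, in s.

Cap-side area A_cap = π/4 × (34.2 cm)² = 918.6 cm^2
Rod-side annular area A_ann = π/4 × (34.2² − 24.9²) = 431.7 cm^2
t_ext = A_cap·L/Q = 5.239 s
t_ret = A_ann·L/Q = 2.462 s
t_cycle = t_ext + t_ret

t ≈ 7.70 s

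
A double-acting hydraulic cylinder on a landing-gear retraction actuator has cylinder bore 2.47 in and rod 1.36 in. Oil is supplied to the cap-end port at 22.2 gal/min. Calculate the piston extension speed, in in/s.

Cap-side area A_cap = π/4 × (2.47 in)² = 4.792 in^2
v = Q / A

v ≈ 17.8 in/s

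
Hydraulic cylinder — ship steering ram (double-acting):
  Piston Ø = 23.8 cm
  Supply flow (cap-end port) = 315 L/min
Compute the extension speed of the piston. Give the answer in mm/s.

Cap-side area A_cap = π/4 × (23.8 cm)² = 444.9 cm^2
v = Q / A

v ≈ 118 mm/s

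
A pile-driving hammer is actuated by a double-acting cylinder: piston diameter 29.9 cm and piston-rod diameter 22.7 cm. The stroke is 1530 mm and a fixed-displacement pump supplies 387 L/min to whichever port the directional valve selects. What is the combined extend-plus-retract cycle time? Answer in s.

Cap-side area A_cap = π/4 × (29.9 cm)² = 702.2 cm^2
Rod-side annular area A_ann = π/4 × (29.9² − 22.7²) = 297.4 cm^2
t_ext = A_cap·L/Q = 16.66 s
t_ret = A_ann·L/Q = 7.056 s
t_cycle = t_ext + t_ret

t ≈ 23.7 s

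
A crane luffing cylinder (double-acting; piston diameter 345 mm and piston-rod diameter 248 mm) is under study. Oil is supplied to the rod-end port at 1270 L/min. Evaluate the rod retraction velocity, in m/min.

Rod-side annular area A_ann = π/4 × (345² − 248²) = 45180 mm^2
Flow into the rod-end port fills the annular volume.
v = Q / A

v ≈ 28.1 m/min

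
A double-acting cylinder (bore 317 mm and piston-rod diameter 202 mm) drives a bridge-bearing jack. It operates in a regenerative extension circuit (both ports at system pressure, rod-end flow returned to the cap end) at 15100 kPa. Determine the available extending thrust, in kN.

With equal pressure on both faces, forces on the annular region cancel; the net push is pressure × rod cross-section.
Rod cross-section A_rod = π/4 × (202 mm)² = 32050 mm^2
F = P × A_rod

F ≈ 484 kN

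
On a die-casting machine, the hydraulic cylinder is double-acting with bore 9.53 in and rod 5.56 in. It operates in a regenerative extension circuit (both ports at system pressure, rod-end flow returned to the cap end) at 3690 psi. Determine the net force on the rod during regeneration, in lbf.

F ≈ 89600 lbf

With equal pressure on both faces, forces on the annular region cancel; the net push is pressure × rod cross-section.
Rod cross-section A_rod = π/4 × (5.56 in)² = 24.28 in^2
F = P × A_rod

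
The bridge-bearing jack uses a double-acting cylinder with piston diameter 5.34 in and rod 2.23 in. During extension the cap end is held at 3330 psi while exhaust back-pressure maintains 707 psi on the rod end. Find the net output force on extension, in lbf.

F ≈ 61500 lbf

Cap-side area A_cap = π/4 × (5.34 in)² = 22.40 in^2
Rod-side annular area A_ann = π/4 × (5.34² − 2.23²) = 18.49 in^2
Net thrust = P_cap·A_cap − P_rod·A_ann = 74580 lbf − 13070 lbf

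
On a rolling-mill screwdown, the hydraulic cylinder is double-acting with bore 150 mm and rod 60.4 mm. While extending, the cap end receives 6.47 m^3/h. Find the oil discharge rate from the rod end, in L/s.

Q_out ≈ 1.51 L/s

Cap-side area A_cap = π/4 × (150 mm)² = 17670 mm^2
Rod-side annular area A_ann = π/4 × (150² − 60.4²) = 14810 mm^2
Piston speed v = Q_in/A_cap; rod-end outflow Q_out = v × A_ann = Q_in × A_ann/A_cap.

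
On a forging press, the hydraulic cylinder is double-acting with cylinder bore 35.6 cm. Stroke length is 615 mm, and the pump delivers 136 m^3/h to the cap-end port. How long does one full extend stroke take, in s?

t ≈ 1.62 s

Cap-side area A_cap = π/4 × (35.6 cm)² = 995.4 cm^2
Swept volume V = A × L; t = V / Q = A·L / Q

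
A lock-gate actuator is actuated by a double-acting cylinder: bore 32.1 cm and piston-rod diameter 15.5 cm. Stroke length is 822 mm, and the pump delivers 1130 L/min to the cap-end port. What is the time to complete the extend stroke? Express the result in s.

Cap-side area A_cap = π/4 × (32.1 cm)² = 809.3 cm^2
Swept volume V = A × L; t = V / Q = A·L / Q

t ≈ 3.53 s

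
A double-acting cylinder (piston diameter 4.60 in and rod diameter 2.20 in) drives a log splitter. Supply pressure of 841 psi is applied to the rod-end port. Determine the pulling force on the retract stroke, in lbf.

F ≈ 10800 lbf

Rod-side annular area A_ann = π/4 × (4.60² − 2.20²) = 12.82 in^2
On retraction the pressure acts on the annular area (bore minus rod).
F = P × A_ann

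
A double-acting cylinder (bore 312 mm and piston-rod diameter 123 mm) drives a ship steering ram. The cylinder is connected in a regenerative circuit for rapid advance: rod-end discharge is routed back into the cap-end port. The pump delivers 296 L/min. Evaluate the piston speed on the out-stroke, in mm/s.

In regeneration the rod-end outflow joins the pump flow into the cap end, so the net volume the pump must supply per unit advance equals the rod cross-section area.
Rod cross-section A_rod = π/4 × (123 mm)² = 11880 mm^2
v = Q_pump / A_rod

v ≈ 415 mm/s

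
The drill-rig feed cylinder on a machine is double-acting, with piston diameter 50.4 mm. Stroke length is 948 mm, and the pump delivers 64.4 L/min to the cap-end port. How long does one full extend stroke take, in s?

Cap-side area A_cap = π/4 × (50.4 mm)² = 1995 mm^2
Swept volume V = A × L; t = V / Q = A·L / Q

t ≈ 1.76 s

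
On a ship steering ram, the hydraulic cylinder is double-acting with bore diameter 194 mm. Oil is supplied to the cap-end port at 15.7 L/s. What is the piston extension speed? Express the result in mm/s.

Cap-side area A_cap = π/4 × (194 mm)² = 29560 mm^2
v = Q / A

v ≈ 531 mm/s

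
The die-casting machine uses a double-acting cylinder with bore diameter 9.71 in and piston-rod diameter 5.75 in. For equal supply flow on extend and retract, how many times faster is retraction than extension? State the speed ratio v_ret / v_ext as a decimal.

v_ret/v_ext ≈ 1.54

Cap-side area A_cap = π/4 × (9.71 in)² = 74.05 in^2
Rod-side annular area A_ann = π/4 × (9.71² − 5.75²) = 48.08 in^2
For equal Q, v ∝ 1/A, so v_ret/v_ext = A_cap/A_ann.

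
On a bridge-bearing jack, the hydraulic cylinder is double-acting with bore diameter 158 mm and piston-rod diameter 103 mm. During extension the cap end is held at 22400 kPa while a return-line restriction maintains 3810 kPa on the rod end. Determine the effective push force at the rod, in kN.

Cap-side area A_cap = π/4 × (158 mm)² = 19610 mm^2
Rod-side annular area A_ann = π/4 × (158² − 103²) = 11270 mm^2
Net thrust = P_cap·A_cap − P_rod·A_ann = 439.2 kN − 42.96 kN

F ≈ 396 kN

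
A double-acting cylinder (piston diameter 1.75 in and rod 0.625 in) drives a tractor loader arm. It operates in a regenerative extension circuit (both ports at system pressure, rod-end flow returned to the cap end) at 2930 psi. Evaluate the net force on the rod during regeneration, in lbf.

F ≈ 899 lbf

With equal pressure on both faces, forces on the annular region cancel; the net push is pressure × rod cross-section.
Rod cross-section A_rod = π/4 × (0.625 in)² = 0.3068 in^2
F = P × A_rod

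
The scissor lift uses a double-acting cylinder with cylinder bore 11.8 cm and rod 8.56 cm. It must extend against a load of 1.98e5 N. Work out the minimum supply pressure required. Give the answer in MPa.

P ≈ 18.1 MPa

Cap-side area A_cap = π/4 × (11.8 cm)² = 109.4 cm^2
P = F / A = 1.98e5 N / A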